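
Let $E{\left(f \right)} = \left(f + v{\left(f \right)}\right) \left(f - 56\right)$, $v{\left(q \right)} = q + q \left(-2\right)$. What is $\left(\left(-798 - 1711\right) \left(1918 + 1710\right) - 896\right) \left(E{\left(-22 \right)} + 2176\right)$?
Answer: $-19809320448$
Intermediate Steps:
$v{\left(q \right)} = - q$ ($v{\left(q \right)} = q - 2 q = - q$)
$E{\left(f \right)} = 0$ ($E{\left(f \right)} = \left(f - f\right) \left(f - 56\right) = 0 \left(-56 + f\right) = 0$)
$\left(\left(-798 - 1711\right) \left(1918 + 1710\right) - 896\right) \left(E{\left(-22 \right)} + 2176\right) = \left(\left(-798 - 1711\right) \left(1918 + 1710\right) - 896\right) \left(0 + 2176\right) = \left(\left(-2509\right) 3628 - 896\right) 2176 = \left(-9102652 - 896\right) 2176 = \left(-9103548\right) 2176 = -19809320448$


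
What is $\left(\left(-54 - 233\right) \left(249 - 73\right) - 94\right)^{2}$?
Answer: $2560967236$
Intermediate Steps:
$\left(\left(-54 - 233\right) \left(249 - 73\right) - 94\right)^{2} = \left(\left(-287\right) 176 - 94\right)^{2} = \left(-50512 - 94\right)^{2} = \left(-50606\right)^{2} = 2560967236$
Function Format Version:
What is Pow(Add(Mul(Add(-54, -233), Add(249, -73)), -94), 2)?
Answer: 2560967236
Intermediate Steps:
Pow(Add(Mul(Add(-54, -233), Add(249, -73)), -94), 2) = Pow(Add(Mul(-287, 176), -94), 2) = Pow(Add(-50512, -94), 2) = Pow(-50606, 2) = 2560967236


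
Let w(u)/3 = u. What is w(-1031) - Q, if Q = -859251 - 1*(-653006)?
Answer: 203152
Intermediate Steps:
Q = -206245 (Q = -859251 + 653006 = -206245)
w(u) = 3*u
w(-1031) - Q = 3*(-1031) - 1*(-206245) = -3093 + 206245 = 203152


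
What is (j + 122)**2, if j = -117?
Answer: 25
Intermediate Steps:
(j + 122)**2 = (-117 + 122)**2 = 5**2 = 25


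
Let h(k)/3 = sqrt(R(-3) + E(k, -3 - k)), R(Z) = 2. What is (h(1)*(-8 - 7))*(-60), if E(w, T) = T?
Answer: 2700*I*sqrt(2) ≈ 3818.4*I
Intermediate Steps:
h(k) = 3*sqrt(-1 - k) (h(k) = 3*sqrt(2 + (-3 - k)) = 3*sqrt(-1 - k))
(h(1)*(-8 - 7))*(-60) = ((3*sqrt(-1 - 1*1))*(-8 - 7))*(-60) = ((3*sqrt(-1 - 1))*(-15))*(-60) = ((3*sqrt(-2))*(-15))*(-60) = ((3*(I*sqrt(2)))*(-15))*(-60) = ((3*I*sqrt(2))*(-15))*(-60) = -45*I*sqrt(2)*(-60) = 2700*I*sqrt(2)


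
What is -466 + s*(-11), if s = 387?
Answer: -4723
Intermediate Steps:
-466 + s*(-11) = -466 + 387*(-11) = -466 - 4257 = -4723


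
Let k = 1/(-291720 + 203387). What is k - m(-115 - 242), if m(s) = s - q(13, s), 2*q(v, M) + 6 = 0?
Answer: 31269881/88333 ≈ 354.00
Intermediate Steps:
q(v, M) = -3 (q(v, M) = -3 + (½)*0 = -3 + 0 = -3)
m(s) = 3 + s (m(s) = s - 1*(-3) = s + 3 = 3 + s)
k = -1/88333 (k = 1/(-88333) = -1/88333 ≈ -1.1321e-5)
k - m(-115 - 242) = -1/88333 - (3 + (-115 - 242)) = -1/88333 - (3 - 357) = -1/88333 - 1*(-354) = -1/88333 + 354 = 31269881/88333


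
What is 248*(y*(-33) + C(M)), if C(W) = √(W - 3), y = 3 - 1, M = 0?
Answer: -16368 + 248*I*√3 ≈ -16368.0 + 429.55*I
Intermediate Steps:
y = 2
C(W) = √(-3 + W)
248*(y*(-33) + C(M)) = 248*(2*(-33) + √(-3 + 0)) = 248*(-66 + √(-3)) = 248*(-66 + I*√3) = -16368 + 248*I*√3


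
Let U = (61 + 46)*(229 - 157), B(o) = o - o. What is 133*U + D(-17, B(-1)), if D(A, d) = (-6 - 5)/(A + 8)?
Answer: 9221699/9 ≈ 1.0246e+6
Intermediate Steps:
B(o) = 0
U = 7704 (U = 107*72 = 7704)
D(A, d) = -11/(8 + A)
133*U + D(-17, B(-1)) = 133*7704 - 11/(8 - 17) = 1024632 - 11/(-9) = 1024632 - 11*(-1/9) = 1024632 + 11/9 = 9221699/9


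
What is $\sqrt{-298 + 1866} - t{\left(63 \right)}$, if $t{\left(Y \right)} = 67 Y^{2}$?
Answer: $-265923 + 28 \sqrt{2} \approx -2.6588 \cdot 10^{5}$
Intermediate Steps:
$\sqrt{-298 + 1866} - t{\left(63 \right)} = \sqrt{-298 + 1866} - 67 \cdot 63^{2} = \sqrt{1568} - 67 \cdot 3969 = 28 \sqrt{2} - 265923 = -265923 + 28 \sqrt{2}$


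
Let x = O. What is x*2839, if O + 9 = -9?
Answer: -51102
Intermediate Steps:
O = -18 (O = -9 - 9 = -18)
x = -18
x*2839 = -18*2839 = -51102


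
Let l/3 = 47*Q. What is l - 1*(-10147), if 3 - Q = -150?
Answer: 31720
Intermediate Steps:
Q = 153 (Q = 3 - 1*(-150) = 3 + 150 = 153)
l = 21573 (l = 3*(47*153) = 3*7191 = 21573)
l - 1*(-10147) = 21573 - 1*(-10147) = 21573 + 10147 = 31720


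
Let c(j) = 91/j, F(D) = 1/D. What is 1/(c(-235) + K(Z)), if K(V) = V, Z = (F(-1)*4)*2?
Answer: -235/1971 ≈ -0.11923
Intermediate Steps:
F(D) = 1/D
Z = -8 (Z = (4/(-1))*2 = -1*4*2 = -4*2 = -8)
1/(c(-235) + K(Z)) = 1/(91/(-235) - 8) = 1/(91*(-1/235) - 8) = 1/(-91/235 - 8) = 1/(-1971/235) = -235/1971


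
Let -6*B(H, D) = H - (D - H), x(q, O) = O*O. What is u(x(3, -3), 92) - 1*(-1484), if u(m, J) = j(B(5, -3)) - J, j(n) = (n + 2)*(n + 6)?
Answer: 50089/36 ≈ 1391.4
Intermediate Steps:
x(q, O) = O²
B(H, D) = -H/3 + D/6 (B(H, D) = -(H - (D - H))/6 = -(H + (H - D))/6 = -(-D + 2*H)/6 = -H/3 + D/6)
j(n) = (2 + n)*(6 + n)
u(m, J) = -23/36 - J (u(m, J) = (12 + (-⅓*5 + (⅙)*(-3))² + 8*(-⅓*5 + (⅙)*(-3))) - J = (12 + (-5/3 - ½)² + 8*(-5/3 - ½)) - J = (12 + (-13/6)² + 8*(-13/6)) - J = (12 + 169/36 - 52/3) - J = -23/36 - J)
u(x(3, -3), 92) - 1*(-1484) = (-23/36 - 1*92) - 1*(-1484) = (-23/36 - 92) + 1484 = -3335/36 + 1484 = 50089/36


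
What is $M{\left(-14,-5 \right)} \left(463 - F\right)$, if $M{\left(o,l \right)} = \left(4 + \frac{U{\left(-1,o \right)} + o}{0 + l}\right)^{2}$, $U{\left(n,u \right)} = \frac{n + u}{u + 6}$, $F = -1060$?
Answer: $\frac{100592627}{1600} \approx 62870.0$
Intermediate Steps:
$U{\left(n,u \right)} = \frac{n + u}{6 + u}$
$M{\left(o,l \right)} = \left(4 + \frac{o + \frac{-1 + o}{6 + o}}{l}\right)^{2}$ ($M{\left(o,l \right)} = \left(4 + \frac{\frac{-1 + o}{6 + o} + o}{0 + l}\right)^{2} = \left(4 + \frac{o + \frac{-1 + o}{6 + o}}{l}\right)^{2}$)
$M{\left(-14,-5 \right)} \left(463 - F\right) = \frac{\left(-1 - 14 + \left(6 - 14\right) \left(-14 + 4 \left(-5\right)\right)\right)^{2}}{25 \left(6 - 14\right)^{2}} \left(463 - -1060\right) = \frac{\left(-1 - 14 - 8 \left(-14 - 20\right)\right)^{2}}{25 \cdot 64} \left(463 + 1060\right) = \frac{1}{25} \cdot \frac{1}{64} \left(-1 - 14 - -272\right)^{2} \cdot 1523 = \frac{1}{25} \cdot \frac{1}{64} \left(-1 - 14 + 272\right)^{2} \cdot 1523 = \frac{1}{25} \cdot \frac{1}{64} \cdot 257^{2} \cdot 1523 = \frac{1}{25} \cdot \frac{1}{64} \cdot 66049 \cdot 1523 = \frac{66049}{1600} \cdot 1523 = \frac{100592627}{1600}$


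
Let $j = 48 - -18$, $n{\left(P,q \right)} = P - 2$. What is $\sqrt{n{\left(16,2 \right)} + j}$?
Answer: $4 \sqrt{5} \approx 8.9443$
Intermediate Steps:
$n{\left(P,q \right)} = -2 + P$ ($n{\left(P,q \right)} = P - 2 = -2 + P$)
$j = 66$ ($j = 48 + 18 = 66$)
$\sqrt{n{\left(16,2 \right)} + j} = \sqrt{\left(-2 + 16\right) + 66} = \sqrt{14 + 66} = \sqrt{80} = 4 \sqrt{5}$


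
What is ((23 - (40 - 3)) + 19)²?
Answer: 25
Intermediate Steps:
((23 - (40 - 3)) + 19)² = ((23 - 1*37) + 19)² = ((23 - 37) + 19)² = (-14 + 19)² = 5² = 25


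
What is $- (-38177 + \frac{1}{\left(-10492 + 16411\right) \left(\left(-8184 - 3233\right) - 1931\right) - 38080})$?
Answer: $\frac{3017696841885}{79044892} \approx 38177.0$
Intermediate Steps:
$- (-38177 + \frac{1}{\left(-10492 + 16411\right) \left(\left(-8184 - 3233\right) - 1931\right) - 38080}) = - (-38177 + \frac{1}{5919 \left(-11417 - 1931\right) - 38080}) = - (-38177 + \frac{1}{5919 \left(-13348\right) - 38080}) = - (-38177 + \frac{1}{-79006812 - 38080}) = - (-38177 + \frac{1}{-79044892}) = - (-38177 - \frac{1}{79044892}) = \left(-1\right) \left(- \frac{3017696841885}{79044892}\right) = \frac{3017696841885}{79044892}$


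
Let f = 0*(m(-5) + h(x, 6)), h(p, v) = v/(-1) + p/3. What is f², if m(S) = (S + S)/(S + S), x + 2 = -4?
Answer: 0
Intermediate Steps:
x = -6 (x = -2 - 4 = -6)
h(p, v) = -v + p/3 (h(p, v) = v*(-1) + p*(⅓) = -v + p/3)
m(S) = 1 (m(S) = (2*S)/((2*S)) = (2*S)*(1/(2*S)) = 1)
f = 0 (f = 0*(1 + (-1*6 + (⅓)*(-6))) = 0*(1 + (-6 - 2)) = 0*(1 - 8) = 0*(-7) = 0)
f² = 0² = 0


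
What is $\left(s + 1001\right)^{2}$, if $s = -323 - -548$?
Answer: $1503076$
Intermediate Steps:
$s = 225$ ($s = -323 + 548 = 225$)
$\left(s + 1001\right)^{2} = \left(225 + 1001\right)^{2} = 1226^{2} = 1503076$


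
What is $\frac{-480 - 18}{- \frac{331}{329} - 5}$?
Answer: $\frac{81921}{988} \approx 82.916$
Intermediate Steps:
$\frac{-480 - 18}{- \frac{331}{329} - 5} = - \frac{498}{\left(-331\right) \frac{1}{329} - 5} = - \frac{498}{- \frac{331}{329} - 5} = - \frac{498}{- \frac{1976}{329}} = \left(-498\right) \left(- \frac{329}{1976}\right) = \frac{81921}{988}$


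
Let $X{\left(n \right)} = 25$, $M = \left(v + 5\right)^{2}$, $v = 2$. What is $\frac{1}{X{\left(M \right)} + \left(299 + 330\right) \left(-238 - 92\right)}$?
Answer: $- \frac{1}{207545} \approx -4.8182 \cdot 10^{-6}$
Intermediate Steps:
$M = 49$ ($M = \left(2 + 5\right)^{2} = 7^{2} = 49$)
$\frac{1}{X{\left(M \right)} + \left(299 + 330\right) \left(-238 - 92\right)} = \frac{1}{25 + \left(299 + 330\right) \left(-238 - 92\right)} = \frac{1}{25 + 629 \left(-330\right)} = \frac{1}{25 - 207570} = \frac{1}{-207545} = - \frac{1}{207545}$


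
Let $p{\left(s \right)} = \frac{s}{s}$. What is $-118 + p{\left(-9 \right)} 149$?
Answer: $31$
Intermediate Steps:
$p{\left(s \right)} = 1$
$-118 + p{\left(-9 \right)} 149 = -118 + 1 \cdot 149 = -118 + 149 = 31$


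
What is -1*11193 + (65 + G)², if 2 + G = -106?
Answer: -9344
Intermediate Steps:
G = -108 (G = -2 - 106 = -108)
-1*11193 + (65 + G)² = -1*11193 + (65 - 108)² = -11193 + (-43)² = -11193 + 1849 = -9344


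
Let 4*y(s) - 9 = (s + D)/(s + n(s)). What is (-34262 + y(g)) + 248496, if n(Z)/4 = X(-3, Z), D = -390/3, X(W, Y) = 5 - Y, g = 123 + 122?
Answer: 30635778/143 ≈ 2.1424e+5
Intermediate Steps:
g = 245
D = -130 (D = -390/3 = -30*13/3 = -130)
n(Z) = 20 - 4*Z (n(Z) = 4*(5 - Z) = 20 - 4*Z)
y(s) = 9/4 + (-130 + s)/(4*(20 - 3*s)) (y(s) = 9/4 + ((s - 130)/(s + (20 - 4*s)))/4 = 9/4 + ((-130 + s)/(20 - 3*s))/4 = 9/4 + (-130 + s)/(4*(20 - 3*s)))
(-34262 + y(g)) + 248496 = (-34262 + (25 - 13*245)/(2*(20 - 3*245))) + 248496 = (-34262 + (25 - 3185)/(2*(20 - 735))) + 248496 = (-34262 + (½)*(-3160)/(-715)) + 248496 = (-34262 + (½)*(-1/715)*(-3160)) + 248496 = (-34262 + 316/143) + 248496 = -4899150/143 + 248496 = 30635778/143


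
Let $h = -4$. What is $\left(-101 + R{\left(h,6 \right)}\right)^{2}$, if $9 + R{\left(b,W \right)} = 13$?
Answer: $9409$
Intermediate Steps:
$R{\left(b,W \right)} = 4$ ($R{\left(b,W \right)} = -9 + 13 = 4$)
$\left(-101 + R{\left(h,6 \right)}\right)^{2} = \left(-101 + 4\right)^{2} = \left(-97\right)^{2} = 9409$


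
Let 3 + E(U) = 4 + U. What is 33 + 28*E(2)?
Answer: 117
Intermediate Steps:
E(U) = 1 + U (E(U) = -3 + (4 + U) = 1 + U)
33 + 28*E(2) = 33 + 28*(1 + 2) = 33 + 28*3 = 33 + 84 = 117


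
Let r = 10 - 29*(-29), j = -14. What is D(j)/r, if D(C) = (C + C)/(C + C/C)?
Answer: 28/11063 ≈ 0.0025310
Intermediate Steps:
D(C) = 2*C/(1 + C) (D(C) = (2*C)/(C + 1) = (2*C)/(1 + C) = 2*C/(1 + C))
r = 851 (r = 10 + 841 = 851)
D(j)/r = (2*(-14)/(1 - 14))/851 = (2*(-14)/(-13))*(1/851) = (2*(-14)*(-1/13))*(1/851) = (28/13)*(1/851) = 28/11063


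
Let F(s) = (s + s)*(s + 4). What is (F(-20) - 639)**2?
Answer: 1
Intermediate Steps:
F(s) = 2*s*(4 + s) (F(s) = (2*s)*(4 + s) = 2*s*(4 + s))
(F(-20) - 639)**2 = (2*(-20)*(4 - 20) - 639)**2 = (2*(-20)*(-16) - 639)**2 = (640 - 639)**2 = 1**2 = 1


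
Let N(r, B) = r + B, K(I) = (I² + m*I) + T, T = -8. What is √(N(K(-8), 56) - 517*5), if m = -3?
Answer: I*√2449 ≈ 49.487*I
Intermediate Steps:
K(I) = -8 + I² - 3*I (K(I) = (I² - 3*I) - 8 = -8 + I² - 3*I)
N(r, B) = B + r
√(N(K(-8), 56) - 517*5) = √((56 + (-8 + (-8)² - 3*(-8))) - 517*5) = √((56 + (-8 + 64 + 24)) - 2585) = √((56 + 80) - 2585) = √(136 - 2585) = √(-2449) = I*√2449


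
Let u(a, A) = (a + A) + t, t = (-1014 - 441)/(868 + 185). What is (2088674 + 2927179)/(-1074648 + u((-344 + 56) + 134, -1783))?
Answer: -1760564403/377881820 ≈ -4.6590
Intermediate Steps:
t = -485/351 (t = -1455/1053 = -1455*1/1053 = -485/351 ≈ -1.3818)
u(a, A) = -485/351 + A + a (u(a, A) = (a + A) - 485/351 = (A + a) - 485/351 = -485/351 + A + a)
(2088674 + 2927179)/(-1074648 + u((-344 + 56) + 134, -1783)) = (2088674 + 2927179)/(-1074648 + (-485/351 - 1783 + ((-344 + 56) + 134))) = 5015853/(-1074648 + (-485/351 - 1783 + (-288 + 134))) = 5015853/(-1074648 + (-485/351 - 1783 - 154)) = 5015853/(-1074648 - 680372/351) = 5015853/(-377881820/351) = 5015853*(-351/377881820) = -1760564403/377881820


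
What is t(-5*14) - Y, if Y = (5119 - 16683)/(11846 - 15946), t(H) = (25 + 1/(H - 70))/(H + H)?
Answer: -2410003/803600 ≈ -2.9990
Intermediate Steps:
t(H) = (25 + 1/(-70 + H))/(2*H) (t(H) = (25 + 1/(-70 + H))/((2*H)) = (25 + 1/(-70 + H))*(1/(2*H)) = (25 + 1/(-70 + H))/(2*H))
Y = 2891/1025 (Y = -11564/(-4100) = -11564*(-1/4100) = 2891/1025 ≈ 2.8205)
t(-5*14) - Y = (-1749 + 25*(-5*14))/(2*((-5*14))*(-70 - 5*14)) - 1*2891/1025 = (½)*(-1749 + 25*(-70))/(-70*(-70 - 70)) - 2891/1025 = (½)*(-1/70)*(-1749 - 1750)/(-140) - 2891/1025 = (½)*(-1/70)*(-1/140)*(-3499) - 2891/1025 = -3499/19600 - 2891/1025 = -2410003/803600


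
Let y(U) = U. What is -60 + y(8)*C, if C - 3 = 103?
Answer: 788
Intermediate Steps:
C = 106 (C = 3 + 103 = 106)
-60 + y(8)*C = -60 + 8*106 = -60 + 848 = 788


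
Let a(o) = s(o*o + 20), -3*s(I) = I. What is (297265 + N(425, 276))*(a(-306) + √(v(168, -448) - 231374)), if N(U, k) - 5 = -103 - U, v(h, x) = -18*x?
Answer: -9263889584 + 296742*I*√223310 ≈ -9.2639e+9 + 1.4023e+8*I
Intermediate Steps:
s(I) = -I/3
a(o) = -20/3 - o²/3 (a(o) = -(o*o + 20)/3 = -(o² + 20)/3 = -(20 + o²)/3 = -20/3 - o²/3)
N(U, k) = -98 - U (N(U, k) = 5 + (-103 - U) = -98 - U)
(297265 + N(425, 276))*(a(-306) + √(v(168, -448) - 231374)) = (297265 + (-98 - 1*425))*((-20/3 - ⅓*(-306)²) + √(-18*(-448) - 231374)) = (297265 + (-98 - 425))*((-20/3 - ⅓*93636) + √(8064 - 231374)) = (297265 - 523)*((-20/3 - 31212) + √(-223310)) = 296742*(-93656/3 + I*√223310) = -9263889584 + 296742*I*√223310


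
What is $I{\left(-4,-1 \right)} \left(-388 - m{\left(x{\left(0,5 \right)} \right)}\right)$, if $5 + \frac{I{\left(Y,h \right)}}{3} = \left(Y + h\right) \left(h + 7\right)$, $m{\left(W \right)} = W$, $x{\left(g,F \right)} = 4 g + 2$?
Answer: $40950$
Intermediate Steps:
$x{\left(g,F \right)} = 2 + 4 g$
$I{\left(Y,h \right)} = -15 + 3 \left(7 + h\right) \left(Y + h\right)$ ($I{\left(Y,h \right)} = -15 + 3 \left(Y + h\right) \left(h + 7\right) = -15 + 3 \left(Y + h\right) \left(7 + h\right) = -15 + 3 \left(7 + h\right) \left(Y + h\right)$)
$I{\left(-4,-1 \right)} \left(-388 - m{\left(x{\left(0,5 \right)} \right)}\right) = \left(-15 + 3 \left(-1\right)^{2} + 21 \left(-4\right) + 21 \left(-1\right) + 3 \left(-4\right) \left(-1\right)\right) \left(-388 - \left(2 + 4 \cdot 0\right)\right) = \left(-15 + 3 \cdot 1 - 84 - 21 + 12\right) \left(-388 - \left(2 + 0\right)\right) = \left(-15 + 3 - 84 - 21 + 12\right) \left(-388 - 2\right) = - 105 \left(-388 - 2\right) = \left(-105\right) \left(-390\right) = 40950$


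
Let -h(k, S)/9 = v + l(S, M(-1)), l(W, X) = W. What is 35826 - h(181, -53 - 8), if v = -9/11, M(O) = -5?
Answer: 387966/11 ≈ 35270.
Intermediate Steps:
v = -9/11 (v = -9*1/11 = -9/11 ≈ -0.81818)
h(k, S) = 81/11 - 9*S (h(k, S) = -9*(-9/11 + S) = 81/11 - 9*S)
35826 - h(181, -53 - 8) = 35826 - (81/11 - 9*(-53 - 8)) = 35826 - (81/11 - 9*(-61)) = 35826 - (81/11 + 549) = 35826 - 1*6120/11 = 35826 - 6120/11 = 387966/11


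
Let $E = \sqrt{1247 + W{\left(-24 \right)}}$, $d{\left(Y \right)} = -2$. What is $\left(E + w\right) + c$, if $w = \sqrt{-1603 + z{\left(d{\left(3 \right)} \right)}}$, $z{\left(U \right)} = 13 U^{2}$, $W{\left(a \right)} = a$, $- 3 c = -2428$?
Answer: $\frac{2428}{3} + \sqrt{1223} + i \sqrt{1551} \approx 844.3 + 39.383 i$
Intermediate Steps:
$c = \frac{2428}{3}$ ($c = \left(- \frac{1}{3}\right) \left(-2428\right) = \frac{2428}{3} \approx 809.33$)
$w = i \sqrt{1551}$ ($w = \sqrt{-1603 + 13 \left(-2\right)^{2}} = \sqrt{-1603 + 13 \cdot 4} = \sqrt{-1603 + 52} = \sqrt{-1551} = i \sqrt{1551} \approx 39.383 i$)
$E = \sqrt{1223}$ ($E = \sqrt{1247 - 24} = \sqrt{1223} \approx 34.971$)
$\left(E + w\right) + c = \left(\sqrt{1223} + i \sqrt{1551}\right) + \frac{2428}{3} = \frac{2428}{3} + \sqrt{1223} + i \sqrt{1551}$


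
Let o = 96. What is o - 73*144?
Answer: -10416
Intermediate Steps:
o - 73*144 = 96 - 73*144 = 96 - 10512 = -10416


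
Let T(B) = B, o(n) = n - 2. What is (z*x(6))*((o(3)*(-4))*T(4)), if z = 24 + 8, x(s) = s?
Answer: -3072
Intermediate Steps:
o(n) = -2 + n
z = 32
(z*x(6))*((o(3)*(-4))*T(4)) = (32*6)*(((-2 + 3)*(-4))*4) = 192*((1*(-4))*4) = 192*(-4*4) = 192*(-16) = -3072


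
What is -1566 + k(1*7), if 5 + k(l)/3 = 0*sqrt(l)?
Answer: -1581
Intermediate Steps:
k(l) = -15 (k(l) = -15 + 3*(0*sqrt(l)) = -15 + 3*0 = -15 + 0 = -15)
-1566 + k(1*7) = -1566 - 15 = -1581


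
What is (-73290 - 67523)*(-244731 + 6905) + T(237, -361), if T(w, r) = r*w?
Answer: 33488906981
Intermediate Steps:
(-73290 - 67523)*(-244731 + 6905) + T(237, -361) = (-73290 - 67523)*(-244731 + 6905) - 361*237 = -140813*(-237826) - 85557 = 33488992538 - 85557 = 33488906981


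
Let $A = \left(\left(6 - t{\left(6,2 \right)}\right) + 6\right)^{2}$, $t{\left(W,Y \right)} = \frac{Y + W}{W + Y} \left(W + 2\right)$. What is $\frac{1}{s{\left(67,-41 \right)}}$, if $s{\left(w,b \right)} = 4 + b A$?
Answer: $- \frac{1}{652} \approx -0.0015337$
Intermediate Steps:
$t{\left(W,Y \right)} = 2 + W$ ($t{\left(W,Y \right)} = \frac{W + Y}{W + Y} \left(2 + W\right) = 1 \left(2 + W\right) = 2 + W$)
$A = 16$ ($A = \left(\left(6 - \left(2 + 6\right)\right) + 6\right)^{2} = \left(\left(6 - 8\right) + 6\right)^{2} = \left(-2 + 6\right)^{2} = 4^{2} = 16$)
$s{\left(w,b \right)} = 4 + 16 b$ ($s{\left(w,b \right)} = 4 + b 16 = 4 + 16 b$)
$\frac{1}{s{\left(67,-41 \right)}} = \frac{1}{4 + 16 \left(-41\right)} = \frac{1}{4 - 656} = \frac{1}{-652} = - \frac{1}{652}$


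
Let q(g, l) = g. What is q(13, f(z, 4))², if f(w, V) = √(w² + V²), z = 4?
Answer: 169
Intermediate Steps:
f(w, V) = √(V² + w²)
q(13, f(z, 4))² = 13² = 169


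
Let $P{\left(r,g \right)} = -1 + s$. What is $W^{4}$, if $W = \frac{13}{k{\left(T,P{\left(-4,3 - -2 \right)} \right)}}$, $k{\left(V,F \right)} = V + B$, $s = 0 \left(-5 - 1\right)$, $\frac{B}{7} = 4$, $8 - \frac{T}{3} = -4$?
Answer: $\frac{28561}{16777216} \approx 0.0017024$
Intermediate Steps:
$T = 36$ ($T = 24 - -12 = 24 + 12 = 36$)
$B = 28$ ($B = 7 \cdot 4 = 28$)
$s = 0$ ($s = 0 \left(-6\right) = 0$)
$P{\left(r,g \right)} = -1$ ($P{\left(r,g \right)} = -1 + 0 = -1$)
$k{\left(V,F \right)} = 28 + V$ ($k{\left(V,F \right)} = V + 28 = 28 + V$)
$W = \frac{13}{64}$ ($W = \frac{13}{28 + 36} = \frac{13}{64} \approx 0.20313$)
$W^{4} = \left(\frac{13}{64}\right)^{4} = \frac{28561}{16777216}$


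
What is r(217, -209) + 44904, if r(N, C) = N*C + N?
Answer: -232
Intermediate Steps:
r(N, C) = N + C*N (r(N, C) = C*N + N = N + C*N)
r(217, -209) + 44904 = 217*(1 - 209) + 44904 = 217*(-208) + 44904 = -45136 + 44904 = -232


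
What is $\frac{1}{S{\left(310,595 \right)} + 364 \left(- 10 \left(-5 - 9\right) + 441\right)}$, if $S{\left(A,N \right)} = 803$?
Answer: $\frac{1}{212287} \approx 4.7106 \cdot 10^{-6}$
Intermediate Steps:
$\frac{1}{S{\left(310,595 \right)} + 364 \left(- 10 \left(-5 - 9\right) + 441\right)} = \frac{1}{803 + 364 \left(- 10 \left(-5 - 9\right) + 441\right)} = \frac{1}{803 + 364 \left(\left(-10\right) \left(-14\right) + 441\right)} = \frac{1}{803 + 364 \left(140 + 441\right)} = \frac{1}{803 + 364 \cdot 581} = \frac{1}{803 + 211484} = \frac{1}{212287}$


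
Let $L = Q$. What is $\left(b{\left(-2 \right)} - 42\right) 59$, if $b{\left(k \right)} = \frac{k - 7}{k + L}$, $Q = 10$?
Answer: $- \frac{20355}{8} \approx -2544.4$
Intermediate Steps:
$L = 10$
$b{\left(k \right)} = \frac{-7 + k}{10 + k}$ ($b{\left(k \right)} = \frac{k - 7}{k + 10} = \frac{-7 + k}{10 + k}$)
$\left(b{\left(-2 \right)} - 42\right) 59 = \left(\frac{-7 - 2}{10 - 2} - 42\right) 59 = \left(\frac{1}{8} \left(-9\right) - 42\right) 59 = \left(- \frac{9}{8} - 42\right) 59 = \left(- \frac{345}{8}\right) 59 = - \frac{20355}{8}$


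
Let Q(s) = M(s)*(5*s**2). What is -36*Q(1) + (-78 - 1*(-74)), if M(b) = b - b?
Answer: -4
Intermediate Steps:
M(b) = 0
Q(s) = 0 (Q(s) = 0*(5*s**2) = 0)
-36*Q(1) + (-78 - 1*(-74)) = -36*0 + (-78 - 1*(-74)) = 0 + (-78 + 74) = 0 - 4 = -4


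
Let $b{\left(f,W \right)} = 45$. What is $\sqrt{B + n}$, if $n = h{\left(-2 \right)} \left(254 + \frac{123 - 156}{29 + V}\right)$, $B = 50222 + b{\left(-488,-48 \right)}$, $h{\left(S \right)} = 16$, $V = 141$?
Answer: $\frac{\sqrt{392519035}}{85} \approx 233.08$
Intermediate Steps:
$B = 50267$ ($B = 50222 + 45 = 50267$)
$n = \frac{345176}{85}$ ($n = 16 \left(254 + \frac{123 - 156}{29 + 141}\right) = 16 \left(254 - \frac{33}{170}\right) = 16 \cdot \frac{43147}{170} = \frac{345176}{85} \approx 4060.9$)
$\sqrt{B + n} = \sqrt{50267 + \frac{345176}{85}} = \sqrt{\frac{4617871}{85}} = \frac{\sqrt{392519035}}{85}$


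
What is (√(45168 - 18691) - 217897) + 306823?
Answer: 88926 + √26477 ≈ 89089.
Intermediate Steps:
(√(45168 - 18691) - 217897) + 306823 = (√26477 - 217897) + 306823 = (-217897 + √26477) + 306823 = 88926 + √26477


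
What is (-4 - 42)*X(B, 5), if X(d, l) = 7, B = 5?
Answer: -322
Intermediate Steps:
(-4 - 42)*X(B, 5) = (-4 - 42)*7 = -46*7 = -322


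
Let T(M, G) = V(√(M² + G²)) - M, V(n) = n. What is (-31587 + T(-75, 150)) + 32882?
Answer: 1370 + 75*√5 ≈ 1537.7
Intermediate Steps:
T(M, G) = √(G² + M²) - M (T(M, G) = √(M² + G²) - M = √(G² + M²) - M)
(-31587 + T(-75, 150)) + 32882 = (-31587 + (√(150² + (-75)²) - 1*(-75))) + 32882 = (-31587 + (√(22500 + 5625) + 75)) + 32882 = (-31587 + (√28125 + 75)) + 32882 = (-31587 + (75*√5 + 75)) + 32882 = (-31587 + (75 + 75*√5)) + 32882 = (-31512 + 75*√5) + 32882 = 1370 + 75*√5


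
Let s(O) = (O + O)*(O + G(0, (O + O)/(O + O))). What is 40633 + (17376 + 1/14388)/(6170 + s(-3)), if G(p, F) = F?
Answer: 3614417853817/88946616 ≈ 40636.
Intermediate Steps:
s(O) = 2*O*(1 + O) (s(O) = (O + O)*(O + (O + O)/(O + O)) = (2*O)*(O + (2*O)/((2*O))) = (2*O)*(O + (2*O)*(1/(2*O))) = (2*O)*(O + 1) = (2*O)*(1 + O) = 2*O*(1 + O))
40633 + (17376 + 1/14388)/(6170 + s(-3)) = 40633 + (17376 + 1/14388)/(6170 + 2*(-3)*(1 - 3)) = 40633 + (17376 + 1/14388)/(6170 + 2*(-3)*(-2)) = 40633 + 250005889/(14388*(6170 + 12)) = 40633 + (250005889/14388)/6182 = 40633 + (250005889/14388)*(1/6182) = 40633 + 250005889/88946616 = 3614417853817/88946616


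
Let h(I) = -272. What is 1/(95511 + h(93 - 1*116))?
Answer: 1/95239 ≈ 1.0500e-5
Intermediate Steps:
1/(95511 + h(93 - 1*116)) = 1/(95511 - 272) = 1/95239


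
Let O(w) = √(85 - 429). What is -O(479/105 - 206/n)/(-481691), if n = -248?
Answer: 2*I*√86/481691 ≈ 3.8504e-5*I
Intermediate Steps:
O(w) = 2*I*√86 (O(w) = √(-344) = 2*I*√86)
-O(479/105 - 206/n)/(-481691) = -2*I*√86/(-481691) = -2*I*√86*(-1)/481691 = -(-2)*I*√86/481691 = 2*I*√86/481691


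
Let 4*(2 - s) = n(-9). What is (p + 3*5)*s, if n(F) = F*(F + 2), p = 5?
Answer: -275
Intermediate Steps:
n(F) = F*(2 + F)
s = -55/4 (s = 2 - (-9)*(2 - 9)/4 = 2 - (-9)*(-7)/4 = 2 - 1/4*63 = 2 - 63/4 = -55/4 ≈ -13.750)
(p + 3*5)*s = (5 + 3*5)*(-55/4) = (5 + 15)*(-55/4) = 20*(-55/4) = -275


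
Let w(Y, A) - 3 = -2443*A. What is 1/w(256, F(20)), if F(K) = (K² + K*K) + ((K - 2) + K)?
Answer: -1/2047231 ≈ -4.8847e-7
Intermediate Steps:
F(K) = -2 + 2*K + 2*K² (F(K) = (K² + K²) + ((-2 + K) + K) = 2*K² + (-2 + 2*K) = -2 + 2*K + 2*K²)
w(Y, A) = 3 - 2443*A
1/w(256, F(20)) = 1/(3 - 2443*(-2 + 2*20 + 2*20²)) = 1/(3 - 2443*(-2 + 40 + 2*400)) = 1/(3 - 2443*(-2 + 40 + 800)) = 1/(3 - 2443*838) = 1/(3 - 2047234) = 1/(-2047231) = -1/2047231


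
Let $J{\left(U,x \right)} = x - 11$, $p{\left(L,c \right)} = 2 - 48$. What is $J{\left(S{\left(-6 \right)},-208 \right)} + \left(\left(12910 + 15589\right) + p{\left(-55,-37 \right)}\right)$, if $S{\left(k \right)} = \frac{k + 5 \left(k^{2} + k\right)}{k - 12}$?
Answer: $28234$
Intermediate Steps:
$p{\left(L,c \right)} = -46$
$S{\left(k \right)} = \frac{5 k^{2} + 6 k}{-12 + k}$ ($S{\left(k \right)} = \frac{k + 5 \left(k + k^{2}\right)}{-12 + k} = \frac{k + \left(5 k + 5 k^{2}\right)}{-12 + k} = \frac{5 k^{2} + 6 k}{-12 + k}$)
$J{\left(U,x \right)} = -11 + x$
$J{\left(S{\left(-6 \right)},-208 \right)} + \left(\left(12910 + 15589\right) + p{\left(-55,-37 \right)}\right) = \left(-11 - 208\right) + \left(\left(12910 + 15589\right) - 46\right) = -219 + \left(28499 - 46\right) = -219 + 28453 = 28234$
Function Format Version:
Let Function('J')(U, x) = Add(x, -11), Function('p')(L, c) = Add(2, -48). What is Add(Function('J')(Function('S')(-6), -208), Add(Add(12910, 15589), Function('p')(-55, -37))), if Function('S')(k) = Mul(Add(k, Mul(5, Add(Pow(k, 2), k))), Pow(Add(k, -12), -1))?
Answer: 28234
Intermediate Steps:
Function('p')(L, c) = -46
Function('S')(k) = Mul(Pow(Add(-12, k), -1), Add(Mul(5, Pow(k, 2)), Mul(6, k))) (Function('S')(k) = Mul(Add(k, Mul(5, Add(k, Pow(k, 2)))), Pow(Add(-12, k), -1)) = Mul(Add(k, Add(Mul(5, k), Mul(5, Pow(k, 2)))), Pow(Add(-12, k), -1)) = Mul(Add(Mul(5, Pow(k, 2)), Mul(6, k)), Pow(Add(-12, k), -1)) = Mul(Pow(Add(-12, k), -1), Add(Mul(5, Pow(k, 2)), Mul(6, k))))
Function('J')(U, x) = Add(-11, x)
Add(Function('J')(Function('S')(-6), -208), Add(Add(12910, 15589), Function('p')(-55, -37))) = Add(Add(-11, -208), Add(Add(12910, 15589), -46)) = Add(-219, Add(28499, -46)) = Add(-219, 28453) = 28234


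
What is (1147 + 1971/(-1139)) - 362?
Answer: 892144/1139 ≈ 783.27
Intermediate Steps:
(1147 + 1971/(-1139)) - 362 = (1147 + 1971*(-1/1139)) - 362 = (1147 - 1971/1139) - 362 = 1304462/1139 - 362 = 892144/1139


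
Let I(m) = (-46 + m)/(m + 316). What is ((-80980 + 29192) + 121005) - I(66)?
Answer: 13220437/191 ≈ 69217.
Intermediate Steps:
I(m) = (-46 + m)/(316 + m)
((-80980 + 29192) + 121005) - I(66) = ((-80980 + 29192) + 121005) - (-46 + 66)/(316 + 66) = (-51788 + 121005) - 20/382 = 69217 - 20/382 = 69217 - 1*10/191 = 69217 - 10/191 = 13220437/191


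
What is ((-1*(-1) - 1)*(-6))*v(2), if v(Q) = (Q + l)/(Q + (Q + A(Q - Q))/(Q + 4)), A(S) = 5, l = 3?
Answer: 0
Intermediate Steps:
v(Q) = (3 + Q)/(Q + (5 + Q)/(4 + Q)) (v(Q) = (Q + 3)/(Q + (Q + 5)/(Q + 4)) = (3 + Q)/(Q + (5 + Q)/(4 + Q)))
((-1*(-1) - 1)*(-6))*v(2) = ((-1*(-1) - 1)*(-6))*((12 + 2² + 7*2)/(5 + 2² + 5*2)) = ((1 - 1)*(-6))*((12 + 4 + 14)/(5 + 4 + 10)) = (0*(-6))*(30/19) = 0*((1/19)*30) = 0*(30/19) = 0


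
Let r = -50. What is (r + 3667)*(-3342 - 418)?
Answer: -13599920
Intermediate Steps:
(r + 3667)*(-3342 - 418) = (-50 + 3667)*(-3342 - 418) = 3617*(-3760) = -13599920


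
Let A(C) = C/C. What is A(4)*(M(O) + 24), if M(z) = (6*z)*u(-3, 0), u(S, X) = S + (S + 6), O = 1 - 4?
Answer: 24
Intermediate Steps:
A(C) = 1
O = -3
u(S, X) = 6 + 2*S (u(S, X) = S + (6 + S) = 6 + 2*S)
M(z) = 0 (M(z) = (6*z)*(6 + 2*(-3)) = (6*z)*(6 - 6) = (6*z)*0 = 0)
A(4)*(M(O) + 24) = 1*(0 + 24) = 1*24 = 24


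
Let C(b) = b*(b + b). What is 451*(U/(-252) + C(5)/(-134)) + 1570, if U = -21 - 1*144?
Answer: 9550795/5628 ≈ 1697.0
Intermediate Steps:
C(b) = 2*b² (C(b) = b*(2*b) = 2*b²)
U = -165 (U = -21 - 144 = -165)
451*(U/(-252) + C(5)/(-134)) + 1570 = 451*(-165/(-252) + (2*5²)/(-134)) + 1570 = 451*(-165*(-1/252) + (2*25)*(-1/134)) + 1570 = 451*(55/84 + 50*(-1/134)) + 1570 = 451*(55/84 - 25/67) + 1570 = 451*(1585/5628) + 1570 = 714835/5628 + 1570 = 9550795/5628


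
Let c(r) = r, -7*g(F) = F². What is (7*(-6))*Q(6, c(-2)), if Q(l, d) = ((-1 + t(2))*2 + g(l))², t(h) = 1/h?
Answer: -11094/7 ≈ -1584.9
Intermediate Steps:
g(F) = -F²/7
Q(l, d) = (-1 - l²/7)² (Q(l, d) = ((-1 + 1/2)*2 - l²/7)² = ((-1 + ½)*2 - l²/7)² = (-½*2 - l²/7)² = (-1 - l²/7)²)
(7*(-6))*Q(6, c(-2)) = (7*(-6))*((7 + 6²)²/49) = -6*(7 + 36)²/7 = -6*43²/7 = -6*1849/7 = -42*1849/49 = -11094/7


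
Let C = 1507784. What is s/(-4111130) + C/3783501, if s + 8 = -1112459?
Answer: 10407716042887/15554464466130 ≈ 0.66911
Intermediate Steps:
s = -1112467 (s = -8 - 1112459 = -1112467)
s/(-4111130) + C/3783501 = -1112467/(-4111130) + 1507784/3783501 = -1112467*(-1/4111130) + 1507784*(1/3783501) = 1112467/4111130 + 1507784/3783501 = 10407716042887/15554464466130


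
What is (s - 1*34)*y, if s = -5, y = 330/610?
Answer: -1287/61 ≈ -21.098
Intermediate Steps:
y = 33/61 (y = 330*(1/610) = 33/61 ≈ 0.54098)
(s - 1*34)*y = (-5 - 1*34)*(33/61) = (-5 - 34)*(33/61) = -39*33/61 = -1287/61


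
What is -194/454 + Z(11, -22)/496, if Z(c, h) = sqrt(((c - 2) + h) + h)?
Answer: -97/227 + I*sqrt(35)/496 ≈ -0.42731 + 0.011928*I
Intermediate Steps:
Z(c, h) = sqrt(-2 + c + 2*h) (Z(c, h) = sqrt(((-2 + c) + h) + h) = sqrt((-2 + c + h) + h) = sqrt(-2 + c + 2*h))
-194/454 + Z(11, -22)/496 = -194/454 + sqrt(-2 + 11 + 2*(-22))/496 = -194*1/454 + sqrt(-2 + 11 - 44)*(1/496) = -97/227 + sqrt(-35)*(1/496) = -97/227 + (I*sqrt(35))*(1/496) = -97/227 + I*sqrt(35)/496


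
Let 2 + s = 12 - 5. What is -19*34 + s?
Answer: -641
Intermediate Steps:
s = 5 (s = -2 + (12 - 5) = -2 + 7 = 5)
-19*34 + s = -19*34 + 5 = -646 + 5 = -641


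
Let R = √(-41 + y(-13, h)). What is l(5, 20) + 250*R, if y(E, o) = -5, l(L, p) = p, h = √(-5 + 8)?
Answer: 20 + 250*I*√46 ≈ 20.0 + 1695.6*I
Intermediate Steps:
h = √3 ≈ 1.7320
R = I*√46 (R = √(-41 - 5) = √(-46) = I*√46 ≈ 6.7823*I)
l(5, 20) + 250*R = 20 + 250*(I*√46) = 20 + 250*I*√46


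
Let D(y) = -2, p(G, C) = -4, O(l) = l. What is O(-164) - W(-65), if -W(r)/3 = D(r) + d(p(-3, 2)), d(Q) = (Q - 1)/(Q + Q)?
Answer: -1345/8 ≈ -168.13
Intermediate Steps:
d(Q) = (-1 + Q)/(2*Q) (d(Q) = (-1 + Q)/((2*Q)) = (-1 + Q)*(1/(2*Q)) = (-1 + Q)/(2*Q))
W(r) = 33/8 (W(r) = -3*(-2 + (½)*(-1 - 4)/(-4)) = -3*(-2 + (½)*(-¼)*(-5)) = -3*(-2 + 5/8) = -3*(-11/8) = 33/8)
O(-164) - W(-65) = -164 - 1*33/8 = -164 - 33/8 = -1345/8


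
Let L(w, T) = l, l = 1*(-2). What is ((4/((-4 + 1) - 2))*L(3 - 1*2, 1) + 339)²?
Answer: 2900209/25 ≈ 1.1601e+5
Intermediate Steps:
l = -2
L(w, T) = -2
((4/((-4 + 1) - 2))*L(3 - 1*2, 1) + 339)² = ((4/((-4 + 1) - 2))*(-2) + 339)² = ((4/(-3 - 2))*(-2) + 339)² = ((4/(-5))*(-2) + 339)² = (-⅕*4*(-2) + 339)² = (-⅘*(-2) + 339)² = (8/5 + 339)² = (1703/5)² = 2900209/25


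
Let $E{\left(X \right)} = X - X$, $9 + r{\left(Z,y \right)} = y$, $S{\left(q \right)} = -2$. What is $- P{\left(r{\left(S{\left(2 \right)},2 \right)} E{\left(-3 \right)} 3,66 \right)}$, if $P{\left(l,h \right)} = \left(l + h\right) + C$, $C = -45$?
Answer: $-21$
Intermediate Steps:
$r{\left(Z,y \right)} = -9 + y$
$E{\left(X \right)} = 0$
$P{\left(l,h \right)} = -45 + h + l$ ($P{\left(l,h \right)} = \left(l + h\right) - 45 = \left(h + l\right) - 45 = -45 + h + l$)
$- P{\left(r{\left(S{\left(2 \right)},2 \right)} E{\left(-3 \right)} 3,66 \right)} = - (-45 + 66 + \left(-9 + 2\right) 0 \cdot 3) = - (-45 + 66 + \left(-7\right) 0 \cdot 3) = - (-45 + 66 + 0 \cdot 3) = - (-45 + 66 + 0) = \left(-1\right) 21 = -21$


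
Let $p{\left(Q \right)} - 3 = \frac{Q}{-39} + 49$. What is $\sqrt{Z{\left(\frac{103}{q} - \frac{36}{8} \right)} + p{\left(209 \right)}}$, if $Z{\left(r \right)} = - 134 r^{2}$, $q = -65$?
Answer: $\frac{i \sqrt{747477186}}{390} \approx 70.103 i$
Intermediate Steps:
$p{\left(Q \right)} = 52 - \frac{Q}{39}$ ($p{\left(Q \right)} = 3 + \left(\frac{Q}{-39} + 49\right) = 3 + \left(Q \left(- \frac{1}{39}\right) + 49\right) = 3 - \left(-49 + \frac{Q}{39}\right) = 52 - \frac{Q}{39}$)
$\sqrt{Z{\left(\frac{103}{q} - \frac{36}{8} \right)} + p{\left(209 \right)}} = \sqrt{- 134 \left(\frac{103}{-65} - \frac{36}{8}\right)^{2} + \left(52 - \frac{209}{39}\right)} = \sqrt{- 134 \left(103 \left(- \frac{1}{65}\right) - \frac{9}{2}\right)^{2} + \left(52 - \frac{209}{39}\right)} = \sqrt{- 134 \left(- \frac{103}{65} - \frac{9}{2}\right)^{2} + \frac{1819}{39}} = \sqrt{- 134 \left(- \frac{791}{130}\right)^{2} + \frac{1819}{39}} = \sqrt{\left(-134\right) \frac{625681}{16900} + \frac{1819}{39}} = \sqrt{- \frac{41920627}{8450} + \frac{1819}{39}} = \sqrt{- \frac{124579531}{25350}} = \frac{i \sqrt{747477186}}{390}$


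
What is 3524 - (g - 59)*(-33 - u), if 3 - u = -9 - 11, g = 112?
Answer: 6492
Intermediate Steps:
u = 23 (u = 3 - (-9 - 11) = 3 - 1*(-20) = 3 + 20 = 23)
3524 - (g - 59)*(-33 - u) = 3524 - (112 - 59)*(-33 - 1*23) = 3524 - 53*(-33 - 23) = 3524 - 53*(-56) = 3524 - 1*(-2968) = 3524 + 2968 = 6492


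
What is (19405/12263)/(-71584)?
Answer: -19405/877834592 ≈ -2.2106e-5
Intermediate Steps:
(19405/12263)/(-71584) = (19405*(1/12263))*(-1/71584) = (19405/12263)*(-1/71584) = -19405/877834592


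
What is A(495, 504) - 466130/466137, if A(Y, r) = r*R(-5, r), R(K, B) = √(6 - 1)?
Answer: -66590/66591 + 504*√5 ≈ 1126.0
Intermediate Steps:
R(K, B) = √5
A(Y, r) = r*√5
A(495, 504) - 466130/466137 = 504*√5 - 466130/466137 = 504*√5 - 466130*1/466137 = 504*√5 - 66590/66591 = -66590/66591 + 504*√5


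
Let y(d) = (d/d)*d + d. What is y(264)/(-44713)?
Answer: -528/44713 ≈ -0.011809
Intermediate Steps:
y(d) = 2*d (y(d) = 1*d + d = d + d = 2*d)
y(264)/(-44713) = (2*264)/(-44713) = 528*(-1/44713) = -528/44713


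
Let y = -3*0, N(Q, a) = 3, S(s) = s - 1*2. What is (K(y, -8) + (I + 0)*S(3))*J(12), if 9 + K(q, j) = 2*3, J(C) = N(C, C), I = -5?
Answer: -24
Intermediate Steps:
S(s) = -2 + s (S(s) = s - 2 = -2 + s)
y = 0
J(C) = 3
K(q, j) = -3 (K(q, j) = -9 + 2*3 = -9 + 6 = -3)
(K(y, -8) + (I + 0)*S(3))*J(12) = (-3 + (-5 + 0)*(-2 + 3))*3 = (-3 - 5*1)*3 = (-3 - 5)*3 = -8*3 = -24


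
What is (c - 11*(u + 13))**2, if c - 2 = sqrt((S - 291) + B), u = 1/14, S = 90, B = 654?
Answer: 4029013/196 - 1985*sqrt(453)/7 ≈ 14521.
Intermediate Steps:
u = 1/14 ≈ 0.071429
c = 2 + sqrt(453) (c = 2 + sqrt((90 - 291) + 654) = 2 + sqrt(-201 + 654) = 2 + sqrt(453) ≈ 23.284)
(c - 11*(u + 13))**2 = ((2 + sqrt(453)) - 11*(1/14 + 13))**2 = ((2 + sqrt(453)) - 11*183/14)**2 = ((2 + sqrt(453)) - 2013/14)**2 = (-1985/14 + sqrt(453))**2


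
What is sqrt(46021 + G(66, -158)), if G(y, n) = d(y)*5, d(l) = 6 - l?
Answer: sqrt(45721) ≈ 213.82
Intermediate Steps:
G(y, n) = 30 - 5*y (G(y, n) = (6 - y)*5 = 30 - 5*y)
sqrt(46021 + G(66, -158)) = sqrt(46021 + (30 - 5*66)) = sqrt(46021 + (30 - 330)) = sqrt(46021 - 300) = sqrt(45721)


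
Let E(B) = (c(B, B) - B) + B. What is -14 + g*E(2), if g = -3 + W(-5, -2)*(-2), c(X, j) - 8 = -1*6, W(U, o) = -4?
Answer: -4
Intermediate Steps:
c(X, j) = 2 (c(X, j) = 8 - 1*6 = 8 - 6 = 2)
E(B) = 2 (E(B) = (2 - B) + B = 2)
g = 5 (g = -3 - 4*(-2) = -3 + 8 = 5)
-14 + g*E(2) = -14 + 5*2 = -14 + 10 = -4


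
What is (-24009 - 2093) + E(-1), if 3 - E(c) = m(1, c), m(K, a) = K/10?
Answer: -260991/10 ≈ -26099.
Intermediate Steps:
m(K, a) = K/10 (m(K, a) = K*(⅒) = K/10)
E(c) = 29/10 (E(c) = 3 - 1/10 = 3 - 1*⅒ = 3 - ⅒ = 29/10)
(-24009 - 2093) + E(-1) = (-24009 - 2093) + 29/10 = -26102 + 29/10 = -260991/10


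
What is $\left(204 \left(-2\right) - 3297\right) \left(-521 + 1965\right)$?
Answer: $-5350020$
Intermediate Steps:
$\left(204 \left(-2\right) - 3297\right) \left(-521 + 1965\right) = \left(-408 - 3297\right) 1444 = \left(-3705\right) 1444 = -5350020$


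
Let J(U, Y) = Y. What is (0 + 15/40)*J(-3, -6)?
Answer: -9/4 ≈ -2.2500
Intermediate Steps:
(0 + 15/40)*J(-3, -6) = (0 + 15/40)*(-6) = (0 + 15*(1/40))*(-6) = (0 + 3/8)*(-6) = (3/8)*(-6) = -9/4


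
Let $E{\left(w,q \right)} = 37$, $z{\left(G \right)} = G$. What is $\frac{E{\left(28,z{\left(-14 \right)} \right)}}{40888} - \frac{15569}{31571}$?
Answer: $- \frac{635417145}{1290875048} \approx -0.49224$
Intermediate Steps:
$\frac{E{\left(28,z{\left(-14 \right)} \right)}}{40888} - \frac{15569}{31571} = \frac{37}{40888} - \frac{15569}{31571} = - \frac{635417145}{1290875048}$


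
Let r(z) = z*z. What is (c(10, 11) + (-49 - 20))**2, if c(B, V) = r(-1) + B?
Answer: 3364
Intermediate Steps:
r(z) = z**2
c(B, V) = 1 + B (c(B, V) = (-1)**2 + B = 1 + B)
(c(10, 11) + (-49 - 20))**2 = ((1 + 10) + (-49 - 20))**2 = (11 - 69)**2 = (-58)**2 = 3364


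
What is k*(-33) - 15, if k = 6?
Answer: -213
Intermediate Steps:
k*(-33) - 15 = 6*(-33) - 15 = -198 - 15 = -213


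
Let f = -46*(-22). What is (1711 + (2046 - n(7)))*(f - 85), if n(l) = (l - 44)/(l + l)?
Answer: 48792645/14 ≈ 3.4852e+6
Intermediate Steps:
n(l) = (-44 + l)/(2*l) (n(l) = (-44 + l)/((2*l)) = (-44 + l)*(1/(2*l)) = (-44 + l)/(2*l))
f = 1012
(1711 + (2046 - n(7)))*(f - 85) = (1711 + (2046 - (-44 + 7)/(2*7)))*(1012 - 85) = (1711 + (2046 - (-37)/(2*7)))*927 = (1711 + (2046 - 1*(-37/14)))*927 = (1711 + (2046 + 37/14))*927 = (1711 + 28681/14)*927 = (52635/14)*927 = 48792645/14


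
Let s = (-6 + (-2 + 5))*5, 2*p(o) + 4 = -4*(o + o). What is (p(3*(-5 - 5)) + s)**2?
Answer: 10609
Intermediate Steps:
p(o) = -2 - 4*o (p(o) = -2 + (-4*(o + o))/2 = -2 + (-8*o)/2 = -2 - 4*o)
s = -15 (s = (-6 + 3)*5 = -3*5 = -15)
(p(3*(-5 - 5)) + s)**2 = ((-2 - 12*(-5 - 5)) - 15)**2 = ((-2 - 12*(-10)) - 15)**2 = ((-2 - 4*(-30)) - 15)**2 = ((-2 + 120) - 15)**2 = (118 - 15)**2 = 103**2 = 10609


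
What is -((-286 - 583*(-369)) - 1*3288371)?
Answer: 3073530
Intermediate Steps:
-((-286 - 583*(-369)) - 1*3288371) = -((-286 + 215127) - 3288371) = -(214841 - 3288371) = -1*(-3073530) = 3073530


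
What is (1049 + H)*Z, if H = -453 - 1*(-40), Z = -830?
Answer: -527880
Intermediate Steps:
H = -413 (H = -453 + 40 = -413)
(1049 + H)*Z = (1049 - 413)*(-830) = 636*(-830) = -527880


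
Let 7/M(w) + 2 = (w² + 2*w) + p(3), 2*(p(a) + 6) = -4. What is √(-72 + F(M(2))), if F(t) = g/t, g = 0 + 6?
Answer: 2*I*√903/7 ≈ 8.5857*I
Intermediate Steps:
p(a) = -8 (p(a) = -6 + (½)*(-4) = -6 - 2 = -8)
g = 6
M(w) = 7/(-10 + w² + 2*w) (M(w) = 7/(-2 + ((w² + 2*w) - 8)) = 7/(-2 + (-8 + w² + 2*w)) = 7/(-10 + w² + 2*w))
F(t) = 6/t
√(-72 + F(M(2))) = √(-72 + 6/((7/(-10 + 2² + 2*2)))) = √(-72 + 6/((7/(-10 + 4 + 4)))) = √(-72 + 6/((7/(-2)))) = √(-72 + 6/((7*(-½)))) = √(-72 + 6/(-7/2)) = √(-72 + 6*(-2/7)) = √(-72 - 12/7) = √(-516/7) = 2*I*√903/7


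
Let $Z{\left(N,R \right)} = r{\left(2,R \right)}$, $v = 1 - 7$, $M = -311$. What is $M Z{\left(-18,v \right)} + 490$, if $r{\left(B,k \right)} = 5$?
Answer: $-1065$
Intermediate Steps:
$v = -6$ ($v = 1 - 7 = -6$)
$Z{\left(N,R \right)} = 5$
$M Z{\left(-18,v \right)} + 490 = \left(-311\right) 5 + 490 = -1555 + 490 = -1065$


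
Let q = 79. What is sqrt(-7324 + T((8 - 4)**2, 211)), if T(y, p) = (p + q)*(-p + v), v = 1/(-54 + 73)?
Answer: 22*I*sqrt(51091)/19 ≈ 261.72*I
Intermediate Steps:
v = 1/19 ≈ 0.052632
T(y, p) = (79 + p)*(1/19 - p) (T(y, p) = (p + 79)*(-p + 1/19) = (79 + p)*(1/19 - p))
sqrt(-7324 + T((8 - 4)**2, 211)) = sqrt(-7324 + (79/19 - 1*211**2 - 1500/19*211)) = sqrt(-7324 + (79/19 - 1*44521 - 316500/19)) = sqrt(-7324 + (79/19 - 44521 - 316500/19)) = sqrt(-7324 - 1162320/19) = sqrt(-1301476/19) = 22*I*sqrt(51091)/19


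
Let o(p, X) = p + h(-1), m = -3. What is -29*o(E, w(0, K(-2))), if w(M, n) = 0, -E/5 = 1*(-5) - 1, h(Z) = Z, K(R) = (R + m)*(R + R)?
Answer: -841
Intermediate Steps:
K(R) = 2*R*(-3 + R) (K(R) = (R - 3)*(R + R) = (-3 + R)*(2*R) = 2*R*(-3 + R))
E = 30 (E = -5*(1*(-5) - 1) = -5*(-5 - 1) = -5*(-6) = 30)
o(p, X) = -1 + p (o(p, X) = p - 1 = -1 + p)
-29*o(E, w(0, K(-2))) = -29*(-1 + 30) = -29*29 = -841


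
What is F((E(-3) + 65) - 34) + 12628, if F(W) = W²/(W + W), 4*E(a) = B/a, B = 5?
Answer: 303439/24 ≈ 12643.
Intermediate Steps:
E(a) = 5/(4*a) (E(a) = (5/a)/4 = 5/(4*a))
F(W) = W/2 (F(W) = W²/((2*W)) = (1/(2*W))*W² = W/2)
F((E(-3) + 65) - 34) + 12628 = (((5/4)/(-3) + 65) - 34)/2 + 12628 = (((5/4)*(-⅓) + 65) - 34)/2 + 12628 = ((-5/12 + 65) - 34)/2 + 12628 = (775/12 - 34)/2 + 12628 = (½)*(367/12) + 12628 = 367/24 + 12628 = 303439/24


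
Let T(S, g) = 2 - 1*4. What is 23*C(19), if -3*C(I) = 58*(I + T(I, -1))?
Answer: -22678/3 ≈ -7559.3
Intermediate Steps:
T(S, g) = -2 (T(S, g) = 2 - 4 = -2)
C(I) = 116/3 - 58*I/3 (C(I) = -58*(I - 2)/3 = -58*(-2 + I)/3 = -(-116 + 58*I)/3 = 116/3 - 58*I/3)
23*C(19) = 23*(116/3 - 58/3*19) = 23*(116/3 - 1102/3) = 23*(-986/3) = -22678/3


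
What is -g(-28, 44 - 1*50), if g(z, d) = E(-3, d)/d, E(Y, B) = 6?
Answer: 1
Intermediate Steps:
g(z, d) = 6/d
-g(-28, 44 - 1*50) = -6/(44 - 1*50) = -6/(44 - 50) = -6/(-6) = -6*(-1)/6 = -1*(-1) = 1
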